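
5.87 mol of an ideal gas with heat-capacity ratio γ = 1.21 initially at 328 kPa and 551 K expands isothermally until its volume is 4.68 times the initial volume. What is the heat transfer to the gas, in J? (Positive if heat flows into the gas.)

41500 J

V₁ = nRT₁/P₁ = 5.87×8.314×551/328 = 82.0 L.
Isothermal: T stays 551 K; PV = const ⇒ V₂ = 384 L, P₂ = 70.1 kPa.
ΔU = 0 (ideal gas, T constant).
W = nRT ln(V₂/V₁) = 5.87×8.314×551×ln(4.68) = 41500 J.
Q = ΔU + W = 41500 J.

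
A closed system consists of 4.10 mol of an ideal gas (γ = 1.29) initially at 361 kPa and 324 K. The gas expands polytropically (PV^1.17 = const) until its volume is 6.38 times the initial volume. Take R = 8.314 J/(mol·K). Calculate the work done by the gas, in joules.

17600 J

V₁ = nRT₁/P₁ = 4.10×8.314×324/361 = 30.6 L.
Polytropic n=1.17: T₂ = T₁(V₁/V₂)^(n−1) = 324×(0.157)^0.17 = 236 K; P₂ = P₁(V₁/V₂)^n = 41.3 kPa.
W = (P₁V₁−P₂V₂)/(n−1) = (361×30.6−41.3×195)/0.17 = 17600 J.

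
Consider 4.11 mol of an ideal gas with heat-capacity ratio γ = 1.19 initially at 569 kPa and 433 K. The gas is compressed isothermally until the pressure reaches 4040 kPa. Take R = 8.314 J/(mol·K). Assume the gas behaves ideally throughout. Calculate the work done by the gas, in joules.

-29000 J

V₁ = nRT₁/P₁ = 4.11×8.314×433/569 = 26.0 L.
Isothermal: T stays 433 K; PV = const ⇒ V₂ = 3.66 L, P₂ = 4040 kPa.
W = nRT ln(V₂/V₁) = 4.11×8.314×433×ln(0.141) = -29000 J.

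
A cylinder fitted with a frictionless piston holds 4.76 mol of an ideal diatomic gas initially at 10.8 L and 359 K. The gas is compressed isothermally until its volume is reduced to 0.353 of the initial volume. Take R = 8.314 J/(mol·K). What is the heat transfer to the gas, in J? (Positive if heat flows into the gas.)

P₁ = nRT₁/V₁ = 4.76×8.314×359/10.8 = 1320 kPa.
Isothermal: T stays 359 K; PV = const ⇒ V₂ = 3.81 L, P₂ = 3730 kPa.
ΔU = 0 (ideal gas, T constant).
W = nRT ln(V₂/V₁) = 4.76×8.314×359×ln(0.353) = -14800 J.
Q = ΔU + W = -14800 J.

-14800 J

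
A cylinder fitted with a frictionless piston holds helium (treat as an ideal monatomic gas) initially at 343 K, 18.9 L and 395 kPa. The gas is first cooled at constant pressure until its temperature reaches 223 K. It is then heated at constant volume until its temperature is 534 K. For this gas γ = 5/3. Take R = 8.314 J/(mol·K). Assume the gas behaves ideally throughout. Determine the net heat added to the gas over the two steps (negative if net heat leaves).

n = P₁V₁/(RT₁) = 395×18.9/(8.314×343) = 2.62 mol.
Step 1 — Isobaric: P stays 395 kPa; V/T = const ⇒ T₂ = 223 K, V₂ = 12.3 L.
W = PΔV = 395×(12.3−18.9) kPa·L = -2610 J.
ΔU = nCvΔT = 2.62×12.5×(223−343) = -3920 J.
Q = ΔU + W = nCpΔT = -6530 J.
State after step 1: P = 395 kPa, V = 12.3 L, T = 223 K.
Step 2 — Isochoric: V stays 12.3 L; P/T = const ⇒ T₂ = 534 K, P₂ = 946 kPa.
W = 0 (no volume change).
ΔU = nCvΔT = 2.62×12.5×(534−223) = 10200 J.
Q = ΔU = 10200 J.
Net over both steps: W = -2610 J, Q = 3620 J, ΔU = 6240 J.

3620 J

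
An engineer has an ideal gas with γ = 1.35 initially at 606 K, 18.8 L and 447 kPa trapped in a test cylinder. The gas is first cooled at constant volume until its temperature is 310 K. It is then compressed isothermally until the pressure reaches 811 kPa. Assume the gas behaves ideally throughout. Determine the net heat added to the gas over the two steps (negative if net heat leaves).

-17200 J

n = P₁V₁/(RT₁) = 447×18.8/(8.314×606) = 1.67 mol.
Step 1 — Isochoric: V stays 18.8 L; P/T = const ⇒ T₂ = 310 K, P₂ = 229 kPa.
W = 0 (no volume change).
ΔU = nCvΔT = 1.67×23.8×(310−606) = -11700 J.
Q = ΔU = -11700 J.
State after step 1: P = 229 kPa, V = 18.8 L, T = 310 K.
Step 2 — Isothermal: T stays 310 K; PV = const ⇒ V₂ = 5.30 L, P₂ = 811 kPa.
ΔU = 0 (ideal gas, T constant).
W = nRT ln(V₂/V₁) = 1.67×8.314×310×ln(0.282) = -5440 J.
Q = ΔU + W = -5440 J.
Net over both steps: W = -5440 J, Q = -17200 J, ΔU = -11700 J.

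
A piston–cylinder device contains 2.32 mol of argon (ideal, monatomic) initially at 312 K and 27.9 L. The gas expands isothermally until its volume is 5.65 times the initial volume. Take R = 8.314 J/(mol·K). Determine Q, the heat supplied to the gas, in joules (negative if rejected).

10400 J

P₁ = nRT₁/V₁ = 2.32×8.314×312/27.9 = 216 kPa.
Isothermal: T stays 312 K; PV = const ⇒ V₂ = 158 L, P₂ = 38.2 kPa.
ΔU = 0 (ideal gas, T constant).
W = nRT ln(V₂/V₁) = 2.32×8.314×312×ln(5.65) = 10400 J.
Q = ΔU + W = 10400 J.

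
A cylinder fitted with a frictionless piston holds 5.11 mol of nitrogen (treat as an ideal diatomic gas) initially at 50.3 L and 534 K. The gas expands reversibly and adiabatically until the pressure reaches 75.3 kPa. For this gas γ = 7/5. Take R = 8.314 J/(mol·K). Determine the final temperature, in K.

P₁ = nRT₁/V₁ = 5.11×8.314×534/50.3 = 451 kPa.
Adiabatic: T₂/T₁ = (P₂/P₁)^((γ−1)/γ) ⇒ T₂ = 534×(0.167)^0.286 = 320 K; V₂ = 181 L.

320 K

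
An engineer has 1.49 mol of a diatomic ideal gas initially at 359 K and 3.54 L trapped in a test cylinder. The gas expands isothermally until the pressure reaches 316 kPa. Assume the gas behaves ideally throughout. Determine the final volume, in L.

14.1 L

P₁ = nRT₁/V₁ = 1.49×8.314×359/3.54 = 1260 kPa.
Isothermal: T stays 359 K; PV = const ⇒ V₂ = 14.1 L, P₂ = 316 kPa.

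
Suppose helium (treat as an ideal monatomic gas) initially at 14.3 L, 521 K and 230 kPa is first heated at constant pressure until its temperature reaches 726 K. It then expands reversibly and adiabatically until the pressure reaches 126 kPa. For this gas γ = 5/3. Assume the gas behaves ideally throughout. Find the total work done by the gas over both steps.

2760 J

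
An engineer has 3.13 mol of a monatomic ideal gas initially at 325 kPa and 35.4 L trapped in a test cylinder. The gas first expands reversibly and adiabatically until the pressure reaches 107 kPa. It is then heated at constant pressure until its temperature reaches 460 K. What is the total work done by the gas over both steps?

10800 J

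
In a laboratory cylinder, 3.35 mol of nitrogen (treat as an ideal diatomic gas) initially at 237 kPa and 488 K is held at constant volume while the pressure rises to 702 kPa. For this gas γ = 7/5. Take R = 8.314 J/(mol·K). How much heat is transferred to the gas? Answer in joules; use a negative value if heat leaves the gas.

66700 J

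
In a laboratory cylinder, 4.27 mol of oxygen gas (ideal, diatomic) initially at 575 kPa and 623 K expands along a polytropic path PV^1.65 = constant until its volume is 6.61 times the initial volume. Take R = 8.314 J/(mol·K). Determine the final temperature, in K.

183 K

V₁ = nRT₁/P₁ = 4.27×8.314×623/575 = 38.5 L.
Polytropic n=1.65: T₂ = T₁(V₁/V₂)^(n−1) = 623×(0.151)^0.65 = 183 K; P₂ = P₁(V₁/V₂)^n = 25.5 kPa.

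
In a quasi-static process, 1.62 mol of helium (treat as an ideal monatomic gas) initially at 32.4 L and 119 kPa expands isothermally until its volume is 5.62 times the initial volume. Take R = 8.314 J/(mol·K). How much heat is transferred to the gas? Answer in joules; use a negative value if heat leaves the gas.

6660 J

T₁ = P₁V₁/(nR) = 119×32.4/(1.62×8.314) = 286 K.
Isothermal: T stays 286 K; PV = const ⇒ V₂ = 182 L, P₂ = 21.2 kPa.
ΔU = 0 (ideal gas, T constant).
W = nRT ln(V₂/V₁) = 1.62×8.314×286×ln(5.62) = 6660 J.
Q = ΔU + W = 6660 J.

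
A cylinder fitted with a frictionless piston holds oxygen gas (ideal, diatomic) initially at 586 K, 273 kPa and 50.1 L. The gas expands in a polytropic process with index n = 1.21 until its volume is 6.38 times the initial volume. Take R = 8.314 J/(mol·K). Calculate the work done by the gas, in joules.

n = P₁V₁/(RT₁) = 273×50.1/(8.314×586) = 2.81 mol.
Polytropic n=1.21: T₂ = T₁(V₁/V₂)^(n−1) = 586×(0.157)^0.21 = 397 K; P₂ = P₁(V₁/V₂)^n = 29.0 kPa.
W = (P₁V₁−P₂V₂)/(n−1) = (273×50.1−29.0×320)/0.21 = 21000 J.

21000 J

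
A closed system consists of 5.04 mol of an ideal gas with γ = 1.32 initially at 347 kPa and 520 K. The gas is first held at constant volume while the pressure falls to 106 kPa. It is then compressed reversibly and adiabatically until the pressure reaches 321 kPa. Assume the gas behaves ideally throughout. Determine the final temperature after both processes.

V₁ = nRT₁/P₁ = 5.04×8.314×520/347 = 62.8 L.
Step 1 — Isochoric: V stays 62.8 L; P/T = const ⇒ T₂ = 159 K, P₂ = 106 kPa.
W = 0 (no volume change).
ΔU = nCvΔT = 5.04×26.0×(159−520) = -47300 J.
Q = ΔU = -47300 J.
State after step 1: P = 106 kPa, V = 62.8 L, T = 159 K.
Step 2 — Adiabatic: T₂/T₁ = (P₂/P₁)^((γ−1)/γ) ⇒ T₂ = 159×(3.03)^0.242 = 208 K; V₂ = 27.1 L.
ΔU = nCvΔT = 5.04×26.0×(208−159) = 6410 J.
Q = 0 for an adiabatic process, so W = −ΔU = -6410 J.
Net over both steps: W = -6410 J, Q = -47300 J, ΔU = -40900 J.

208 K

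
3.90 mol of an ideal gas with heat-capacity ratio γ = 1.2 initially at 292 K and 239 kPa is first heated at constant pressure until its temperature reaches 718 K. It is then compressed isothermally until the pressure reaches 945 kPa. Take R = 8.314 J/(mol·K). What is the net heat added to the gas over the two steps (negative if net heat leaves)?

V₁ = nRT₁/P₁ = 3.90×8.314×292/239 = 39.6 L.
Step 1 — Isobaric: P stays 239 kPa; V/T = const ⇒ T₂ = 718 K, V₂ = 97.4 L.
W = PΔV = 239×(97.4−39.6) kPa·L = 13800 J.
ΔU = nCvΔT = 3.90×41.6×(718−292) = 69100 J.
Q = ΔU + W = nCpΔT = 82900 J.
State after step 1: P = 239 kPa, V = 97.4 L, T = 718 K.
Step 2 — Isothermal: T stays 718 K; PV = const ⇒ V₂ = 24.6 L, P₂ = 945 kPa.
ΔU = 0 (ideal gas, T constant).
W = nRT ln(V₂/V₁) = 3.90×8.314×718×ln(0.253) = -32000 J.
Q = ΔU + W = -32000 J.
Net over both steps: W = -18200 J, Q = 50900 J, ΔU = 69100 J.

50900 J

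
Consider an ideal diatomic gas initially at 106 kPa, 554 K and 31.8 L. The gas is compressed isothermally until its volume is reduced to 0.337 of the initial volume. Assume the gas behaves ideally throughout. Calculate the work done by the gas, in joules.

-3670 J

n = P₁V₁/(RT₁) = 106×31.8/(8.314×554) = 0.732 mol.
Isothermal: T stays 554 K; PV = const ⇒ V₂ = 10.7 L, P₂ = 315 kPa.
W = nRT ln(V₂/V₁) = 0.732×8.314×554×ln(0.337) = -3670 J.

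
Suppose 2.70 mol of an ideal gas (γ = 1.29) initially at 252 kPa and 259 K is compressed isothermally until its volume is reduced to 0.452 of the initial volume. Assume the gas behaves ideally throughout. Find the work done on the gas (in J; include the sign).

4620 J

V₁ = nRT₁/P₁ = 2.70×8.314×259/252 = 23.1 L.
Isothermal: T stays 259 K; PV = const ⇒ V₂ = 10.4 L, P₂ = 558 kPa.
W = nRT ln(V₂/V₁) = 2.70×8.314×259×ln(0.452) = -4620 J.
Work done on the gas = −W_by = 4620 J.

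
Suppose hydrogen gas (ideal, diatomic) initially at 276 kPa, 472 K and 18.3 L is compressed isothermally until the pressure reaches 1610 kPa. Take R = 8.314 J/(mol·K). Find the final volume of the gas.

3.14 L

Isothermal: T stays 472 K; PV = const ⇒ V₂ = 3.14 L, P₂ = 1610 kPa.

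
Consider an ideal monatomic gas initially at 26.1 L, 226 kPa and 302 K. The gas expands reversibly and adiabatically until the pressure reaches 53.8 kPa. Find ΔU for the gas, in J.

-3860 J

n = P₁V₁/(RT₁) = 226×26.1/(8.314×302) = 2.35 mol.
Adiabatic: T₂/T₁ = (P₂/P₁)^((γ−1)/γ) ⇒ T₂ = 302×(0.238)^0.400 = 170 K; V₂ = 61.7 L.
For an ideal gas ΔU = nCvΔT with Cv = (3/2)R = 12.5 J/(mol·K).
ΔU = 2.35×12.5×(170−302) = -3860 J.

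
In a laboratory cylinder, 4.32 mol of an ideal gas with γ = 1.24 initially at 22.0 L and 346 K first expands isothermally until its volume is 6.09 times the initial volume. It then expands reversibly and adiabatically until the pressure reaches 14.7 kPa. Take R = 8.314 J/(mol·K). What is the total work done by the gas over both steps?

38000 J

P₁ = nRT₁/V₁ = 4.32×8.314×346/22.0 = 565 kPa.
Step 1 — Isothermal: T stays 346 K; PV = const ⇒ V₂ = 134 L, P₂ = 92.8 kPa.
ΔU = 0 (ideal gas, T constant).
W = nRT ln(V₂/V₁) = 4.32×8.314×346×ln(6.09) = 22500 J.
Q = ΔU + W = 22500 J.
State after step 1: P = 92.8 kPa, V = 134 L, T = 346 K.
Step 2 — Adiabatic: T₂/T₁ = (P₂/P₁)^((γ−1)/γ) ⇒ T₂ = 346×(0.158)^0.194 = 242 K; V₂ = 592 L.
ΔU = nCvΔT = 4.32×34.6×(242−346) = -15500 J.
Q = 0 for an adiabatic process, so W = −ΔU = 15500 J.
Net over both steps: W = 38000 J, Q = 22500 J, ΔU = -15500 J.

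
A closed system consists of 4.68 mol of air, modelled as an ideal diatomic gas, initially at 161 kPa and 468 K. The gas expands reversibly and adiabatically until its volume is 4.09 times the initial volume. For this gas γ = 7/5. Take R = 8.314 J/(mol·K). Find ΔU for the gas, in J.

-19600 J

V₁ = nRT₁/P₁ = 4.68×8.314×468/161 = 113 L.
Adiabatic: TV^(γ−1) = const ⇒ T₂ = 468×(0.244)^0.400 = 266 K; PV^γ = const ⇒ P₂ = 22.4 kPa.
For an ideal gas ΔU = nCvΔT with Cv = (5/2)R = 20.8 J/(mol·K).
ΔU = 4.68×20.8×(266−468) = -19600 J.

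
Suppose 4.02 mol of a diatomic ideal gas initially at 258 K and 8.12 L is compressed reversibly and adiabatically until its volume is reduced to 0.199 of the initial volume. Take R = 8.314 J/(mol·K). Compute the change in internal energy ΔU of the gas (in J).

19600 J

P₁ = nRT₁/V₁ = 4.02×8.314×258/8.12 = 1060 kPa.
Adiabatic: TV^(γ−1) = const ⇒ T₂ = 258×(5.03)^0.400 = 492 K; PV^γ = const ⇒ P₂ = 10200 kPa.
For an ideal gas ΔU = nCvΔT with Cv = (5/2)R = 20.8 J/(mol·K).
ΔU = 4.02×20.8×(492−258) = 19600 J.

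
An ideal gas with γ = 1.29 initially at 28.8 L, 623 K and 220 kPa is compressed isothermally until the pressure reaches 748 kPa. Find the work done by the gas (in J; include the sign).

n = P₁V₁/(RT₁) = 220×28.8/(8.314×623) = 1.22 mol.
Isothermal: T stays 623 K; PV = const ⇒ V₂ = 8.47 L, P₂ = 748 kPa.
W = nRT ln(V₂/V₁) = 1.22×8.314×623×ln(0.294) = -7750 J.

-7750 J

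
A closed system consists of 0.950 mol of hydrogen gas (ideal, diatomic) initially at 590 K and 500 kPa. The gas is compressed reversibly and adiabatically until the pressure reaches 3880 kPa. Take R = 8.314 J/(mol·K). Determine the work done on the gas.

V₁ = nRT₁/P₁ = 0.950×8.314×590/500 = 9.32 L.
Adiabatic: T₂/T₁ = (P₂/P₁)^((γ−1)/γ) ⇒ T₂ = 590×(7.76)^0.286 = 1060 K; V₂ = 2.16 L.
ΔU = nCvΔT = 0.950×20.8×(1060−590) = 9270 J.
Q = 0 for an adiabatic process, so W = −ΔU = -9270 J.
Work done on the gas = −W_by = 9270 J.

9270 J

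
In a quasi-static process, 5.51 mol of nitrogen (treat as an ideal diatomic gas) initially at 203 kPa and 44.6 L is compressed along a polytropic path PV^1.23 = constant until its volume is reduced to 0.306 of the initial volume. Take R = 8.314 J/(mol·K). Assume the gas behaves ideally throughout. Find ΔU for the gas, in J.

7090 J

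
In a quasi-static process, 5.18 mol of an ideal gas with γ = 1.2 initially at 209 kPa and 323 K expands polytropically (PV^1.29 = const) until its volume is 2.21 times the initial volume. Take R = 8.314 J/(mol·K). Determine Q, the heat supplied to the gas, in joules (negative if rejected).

V₁ = nRT₁/P₁ = 5.18×8.314×323/209 = 66.6 L.
Polytropic n=1.29: T₂ = T₁(V₁/V₂)^(n−1) = 323×(0.452)^0.29 = 257 K; P₂ = P₁(V₁/V₂)^n = 75.1 kPa.
W = (P₁V₁−P₂V₂)/(n−1) = (209×66.6−75.1×147)/0.29 = 9850 J.
ΔU = nCvΔT = 5.18×41.6×(257−323) = -14300 J.
Q = ΔU + W = -4430 J.

-4430 J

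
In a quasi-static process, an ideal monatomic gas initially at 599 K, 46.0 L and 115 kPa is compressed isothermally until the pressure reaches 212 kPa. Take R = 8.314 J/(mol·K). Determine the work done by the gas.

-3240 J

n = P₁V₁/(RT₁) = 115×46.0/(8.314×599) = 1.06 mol.
Isothermal: T stays 599 K; PV = const ⇒ V₂ = 25.0 L, P₂ = 212 kPa.
W = nRT ln(V₂/V₁) = 1.06×8.314×599×ln(0.542) = -3240 J.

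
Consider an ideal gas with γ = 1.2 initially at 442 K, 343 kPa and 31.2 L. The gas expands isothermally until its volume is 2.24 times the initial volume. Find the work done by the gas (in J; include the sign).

8630 J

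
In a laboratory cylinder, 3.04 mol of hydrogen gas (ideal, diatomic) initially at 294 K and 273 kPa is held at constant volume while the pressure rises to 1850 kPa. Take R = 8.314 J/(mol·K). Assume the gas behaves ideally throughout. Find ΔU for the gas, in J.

107000 J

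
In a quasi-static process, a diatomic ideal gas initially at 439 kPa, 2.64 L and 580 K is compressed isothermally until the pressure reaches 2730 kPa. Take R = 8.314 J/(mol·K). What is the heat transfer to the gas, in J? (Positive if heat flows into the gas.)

-2120 J

n = P₁V₁/(RT₁) = 439×2.64/(8.314×580) = 0.240 mol.
Isothermal: T stays 580 K; PV = const ⇒ V₂ = 0.425 L, P₂ = 2730 kPa.
ΔU = 0 (ideal gas, T constant).
W = nRT ln(V₂/V₁) = 0.240×8.314×580×ln(0.161) = -2120 J.
Q = ΔU + W = -2120 J.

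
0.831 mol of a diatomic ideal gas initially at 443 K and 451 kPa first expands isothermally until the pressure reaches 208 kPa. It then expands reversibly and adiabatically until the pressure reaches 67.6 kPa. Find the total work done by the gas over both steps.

4470 J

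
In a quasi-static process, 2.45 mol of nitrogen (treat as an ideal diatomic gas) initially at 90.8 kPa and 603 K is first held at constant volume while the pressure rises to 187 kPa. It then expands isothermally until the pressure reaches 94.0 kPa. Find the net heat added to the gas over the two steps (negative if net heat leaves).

V₁ = nRT₁/P₁ = 2.45×8.314×603/90.8 = 135 L.
Step 1 — Isochoric: V stays 135 L; P/T = const ⇒ T₂ = 1240 K, P₂ = 187 kPa.
W = 0 (no volume change).
ΔU = nCvΔT = 2.45×20.8×(1240−603) = 32500 J.
Q = ΔU = 32500 J.
State after step 1: P = 187 kPa, V = 135 L, T = 1240 K.
Step 2 — Isothermal: T stays 1240 K; PV = const ⇒ V₂ = 269 L, P₂ = 94.0 kPa.
ΔU = 0 (ideal gas, T constant).
W = nRT ln(V₂/V₁) = 2.45×8.314×1240×ln(1.99) = 17400 J.
Q = ΔU + W = 17400 J.
Net over both steps: W = 17400 J, Q = 49900 J, ΔU = 32500 J.

49900 J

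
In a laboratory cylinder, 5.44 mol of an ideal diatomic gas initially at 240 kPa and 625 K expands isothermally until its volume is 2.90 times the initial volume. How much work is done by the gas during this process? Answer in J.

V₁ = nRT₁/P₁ = 5.44×8.314×625/240 = 118 L.
Isothermal: T stays 625 K; PV = const ⇒ V₂ = 342 L, P₂ = 82.8 kPa.
W = nRT ln(V₂/V₁) = 5.44×8.314×625×ln(2.90) = 30100 J.

30100 J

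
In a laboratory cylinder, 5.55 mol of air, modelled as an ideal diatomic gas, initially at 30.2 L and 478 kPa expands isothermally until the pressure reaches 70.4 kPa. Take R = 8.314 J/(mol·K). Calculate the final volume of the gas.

205 L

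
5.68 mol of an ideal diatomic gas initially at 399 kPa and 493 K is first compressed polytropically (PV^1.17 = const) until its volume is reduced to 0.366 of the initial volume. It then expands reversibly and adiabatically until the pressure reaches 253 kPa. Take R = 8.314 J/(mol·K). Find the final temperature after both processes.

367 K

V₁ = nRT₁/P₁ = 5.68×8.314×493/399 = 58.3 L.
Step 1 — Polytropic n=1.17: T₂ = T₁(V₁/V₂)^(n−1) = 493×(2.73)^0.17 = 585 K; P₂ = P₁(V₁/V₂)^n = 1290 kPa.
W = (P₁V₁−P₂V₂)/(n−1) = (399×58.3−1290×21.4)/0.17 = -25500 J.
ΔU = nCvΔT = 5.68×20.8×(585−493) = 10800 J.
Q = ΔU + W = -14700 J.
State after step 1: P = 1290 kPa, V = 21.4 L, T = 585 K.
Step 2 — Adiabatic: T₂/T₁ = (P₂/P₁)^((γ−1)/γ) ⇒ T₂ = 585×(0.196)^0.286 = 367 K; V₂ = 68.5 L.
ΔU = nCvΔT = 5.68×20.8×(367−585) = -25700 J.
Q = 0 for an adiabatic process, so W = −ΔU = 25700 J.
Net over both steps: W = 208 J, Q = -14700 J, ΔU = -14900 J.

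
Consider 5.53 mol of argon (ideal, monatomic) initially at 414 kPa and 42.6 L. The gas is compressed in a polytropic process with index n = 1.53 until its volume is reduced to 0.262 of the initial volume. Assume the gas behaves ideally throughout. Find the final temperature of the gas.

T₁ = P₁V₁/(nR) = 414×42.6/(5.53×8.314) = 384 K.
Polytropic n=1.53: T₂ = T₁(V₁/V₂)^(n−1) = 384×(3.82)^0.53 = 780 K; P₂ = P₁(V₁/V₂)^n = 3210 kPa.

780 K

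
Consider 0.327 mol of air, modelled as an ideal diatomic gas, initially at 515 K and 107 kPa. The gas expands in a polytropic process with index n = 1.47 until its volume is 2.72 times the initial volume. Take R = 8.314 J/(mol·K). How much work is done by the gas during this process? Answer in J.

V₁ = nRT₁/P₁ = 0.327×8.314×515/107 = 13.1 L.
Polytropic n=1.47: T₂ = T₁(V₁/V₂)^(n−1) = 515×(0.368)^0.47 = 322 K; P₂ = P₁(V₁/V₂)^n = 24.6 kPa.
W = (P₁V₁−P₂V₂)/(n−1) = (107×13.1−24.6×35.6)/0.47 = 1120 J.

1120 J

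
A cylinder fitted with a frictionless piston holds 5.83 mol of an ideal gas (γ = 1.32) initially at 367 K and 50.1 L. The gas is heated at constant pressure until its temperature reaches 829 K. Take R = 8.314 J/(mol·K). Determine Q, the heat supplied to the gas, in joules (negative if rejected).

P₁ = nRT₁/V₁ = 5.83×8.314×367/50.1 = 355 kPa.
Isobaric: P stays 355 kPa; V/T = const ⇒ T₂ = 829 K, V₂ = 113 L.
W = PΔV = 355×(113−50.1) kPa·L = 22400 J.
ΔU = nCvΔT = 5.83×26.0×(829−367) = 70000 J.
Q = ΔU + W = nCpΔT = 92400 J.

92400 J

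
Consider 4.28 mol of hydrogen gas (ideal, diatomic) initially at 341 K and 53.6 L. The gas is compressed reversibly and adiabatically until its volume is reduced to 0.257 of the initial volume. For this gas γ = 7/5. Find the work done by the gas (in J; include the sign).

P₁ = nRT₁/V₁ = 4.28×8.314×341/53.6 = 226 kPa.
Adiabatic: TV^(γ−1) = const ⇒ T₂ = 341×(3.89)^0.400 = 587 K; PV^γ = const ⇒ P₂ = 1520 kPa.
ΔU = nCvΔT = 4.28×20.8×(587−341) = 21900 J.
Q = 0 for an adiabatic process, so W = −ΔU = -21900 J.

-21900 J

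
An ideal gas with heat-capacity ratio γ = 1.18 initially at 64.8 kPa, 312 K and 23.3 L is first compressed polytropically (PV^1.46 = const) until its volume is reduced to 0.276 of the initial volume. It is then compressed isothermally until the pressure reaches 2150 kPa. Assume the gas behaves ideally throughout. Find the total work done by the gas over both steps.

n = P₁V₁/(RT₁) = 64.8×23.3/(8.314×312) = 0.582 mol.
Step 1 — Polytropic n=1.46: T₂ = T₁(V₁/V₂)^(n−1) = 312×(3.62)^0.46 = 564 K; P₂ = P₁(V₁/V₂)^n = 424 kPa.
W = (P₁V₁−P₂V₂)/(n−1) = (64.8×23.3−424×6.43)/0.46 = -2650 J.
ΔU = nCvΔT = 0.582×46.2×(564−312) = 6780 J.
Q = ΔU + W = 4130 J.
State after step 1: P = 424 kPa, V = 6.43 L, T = 564 K.
Step 2 — Isothermal: T stays 564 K; PV = const ⇒ V₂ = 1.27 L, P₂ = 2150 kPa.
ΔU = 0 (ideal gas, T constant).
W = nRT ln(V₂/V₁) = 0.582×8.314×564×ln(0.197) = -4430 J.
Q = ΔU + W = -4430 J.
Net over both steps: W = -7080 J, Q = -304 J, ΔU = 6780 J.

-7080 J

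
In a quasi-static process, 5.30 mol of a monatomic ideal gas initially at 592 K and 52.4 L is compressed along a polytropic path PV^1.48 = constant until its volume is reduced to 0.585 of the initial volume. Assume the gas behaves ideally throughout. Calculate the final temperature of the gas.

P₁ = nRT₁/V₁ = 5.30×8.314×592/52.4 = 498 kPa.
Polytropic n=1.48: T₂ = T₁(V₁/V₂)^(n−1) = 592×(1.71)^0.48 = 766 K; P₂ = P₁(V₁/V₂)^n = 1100 kPa.

766 K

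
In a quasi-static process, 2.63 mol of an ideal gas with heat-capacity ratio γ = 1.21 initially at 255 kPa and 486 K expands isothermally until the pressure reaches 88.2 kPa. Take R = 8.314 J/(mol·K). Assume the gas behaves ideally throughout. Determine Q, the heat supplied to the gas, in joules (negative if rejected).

V₁ = nRT₁/P₁ = 2.63×8.314×486/255 = 41.7 L.
Isothermal: T stays 486 K; PV = const ⇒ V₂ = 120 L, P₂ = 88.2 kPa.
ΔU = 0 (ideal gas, T constant).
W = nRT ln(V₂/V₁) = 2.63×8.314×486×ln(2.89) = 11300 J.
Q = ΔU + W = 11300 J.

11300 J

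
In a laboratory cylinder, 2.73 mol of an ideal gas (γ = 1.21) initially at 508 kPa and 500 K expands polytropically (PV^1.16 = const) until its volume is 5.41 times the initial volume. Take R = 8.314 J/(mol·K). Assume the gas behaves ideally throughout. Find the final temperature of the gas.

V₁ = nRT₁/P₁ = 2.73×8.314×500/508 = 22.3 L.
Polytropic n=1.16: T₂ = T₁(V₁/V₂)^(n−1) = 500×(0.185)^0.16 = 382 K; P₂ = P₁(V₁/V₂)^n = 71.7 kPa.

382 K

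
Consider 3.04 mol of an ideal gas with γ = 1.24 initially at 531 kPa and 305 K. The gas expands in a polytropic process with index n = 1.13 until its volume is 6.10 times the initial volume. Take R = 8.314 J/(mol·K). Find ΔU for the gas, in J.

V₁ = nRT₁/P₁ = 3.04×8.314×305/531 = 14.5 L.
Polytropic n=1.13: T₂ = T₁(V₁/V₂)^(n−1) = 305×(0.164)^0.13 = 241 K; P₂ = P₁(V₁/V₂)^n = 68.8 kPa.
For an ideal gas ΔU = nCvΔT with Cv = R/(γ−1) = 34.6 J/(mol·K).
ΔU = 3.04×34.6×(241−305) = -6730 J.

-6730 J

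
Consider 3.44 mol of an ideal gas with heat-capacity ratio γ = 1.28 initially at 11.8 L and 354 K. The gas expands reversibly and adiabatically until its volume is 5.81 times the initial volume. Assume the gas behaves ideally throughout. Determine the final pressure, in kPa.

P₁ = nRT₁/V₁ = 3.44×8.314×354/11.8 = 858 kPa.
Adiabatic: TV^(γ−1) = const ⇒ T₂ = 354×(0.172)^0.280 = 216 K; PV^γ = const ⇒ P₂ = 90.2 kPa.

90.2 kPa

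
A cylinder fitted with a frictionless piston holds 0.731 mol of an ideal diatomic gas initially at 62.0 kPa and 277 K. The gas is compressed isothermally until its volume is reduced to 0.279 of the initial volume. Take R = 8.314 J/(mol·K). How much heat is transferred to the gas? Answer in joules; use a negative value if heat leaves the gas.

V₁ = nRT₁/P₁ = 0.731×8.314×277/62.0 = 27.2 L.
Isothermal: T stays 277 K; PV = const ⇒ V₂ = 7.58 L, P₂ = 222 kPa.
ΔU = 0 (ideal gas, T constant).
W = nRT ln(V₂/V₁) = 0.731×8.314×277×ln(0.279) = -2150 J.
Q = ΔU + W = -2150 J.

-2150 J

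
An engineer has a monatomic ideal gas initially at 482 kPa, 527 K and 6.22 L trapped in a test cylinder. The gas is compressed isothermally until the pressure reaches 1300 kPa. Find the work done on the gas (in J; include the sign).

n = P₁V₁/(RT₁) = 482×6.22/(8.314×527) = 0.684 mol.
Isothermal: T stays 527 K; PV = const ⇒ V₂ = 2.31 L, P₂ = 1300 kPa.
W = nRT ln(V₂/V₁) = 0.684×8.314×527×ln(0.371) = -2970 J.
Work done on the gas = −W_by = 2970 J.

2970 J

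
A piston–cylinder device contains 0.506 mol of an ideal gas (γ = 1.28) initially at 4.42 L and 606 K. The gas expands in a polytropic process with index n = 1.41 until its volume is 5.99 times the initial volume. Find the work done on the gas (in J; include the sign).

P₁ = nRT₁/V₁ = 0.506×8.314×606/4.42 = 577 kPa.
Polytropic n=1.41: T₂ = T₁(V₁/V₂)^(n−1) = 606×(0.167)^0.41 = 291 K; P₂ = P₁(V₁/V₂)^n = 46.2 kPa.
W = (P₁V₁−P₂V₂)/(n−1) = (577×4.42−46.2×26.5)/0.41 = 3230 J.
Work done on the gas = −W_by = -3230 J.

-3230 J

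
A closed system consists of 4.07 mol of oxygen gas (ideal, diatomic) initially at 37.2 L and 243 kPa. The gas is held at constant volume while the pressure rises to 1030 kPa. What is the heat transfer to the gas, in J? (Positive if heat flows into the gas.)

73200 J

T₁ = P₁V₁/(nR) = 243×37.2/(4.07×8.314) = 267 K.
Isochoric: V stays 37.2 L; P/T = const ⇒ T₂ = 1130 K, P₂ = 1030 kPa.
W = 0 (no volume change).
ΔU = nCvΔT = 4.07×20.8×(1130−267) = 73200 J.
Q = ΔU = 73200 J.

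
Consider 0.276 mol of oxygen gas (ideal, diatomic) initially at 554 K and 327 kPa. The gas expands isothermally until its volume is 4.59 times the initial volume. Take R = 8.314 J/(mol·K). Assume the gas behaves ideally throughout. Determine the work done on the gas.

V₁ = nRT₁/P₁ = 0.276×8.314×554/327 = 3.89 L.
Isothermal: T stays 554 K; PV = const ⇒ V₂ = 17.8 L, P₂ = 71.2 kPa.
W = nRT ln(V₂/V₁) = 0.276×8.314×554×ln(4.59) = 1940 J.
Work done on the gas = −W_by = -1940 J.

-1940 J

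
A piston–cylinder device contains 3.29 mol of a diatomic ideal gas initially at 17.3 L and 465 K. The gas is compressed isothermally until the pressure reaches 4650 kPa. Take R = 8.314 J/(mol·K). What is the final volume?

2.74 L

P₁ = nRT₁/V₁ = 3.29×8.314×465/17.3 = 735 kPa.
Isothermal: T stays 465 K; PV = const ⇒ V₂ = 2.74 L, P₂ = 4650 kPa.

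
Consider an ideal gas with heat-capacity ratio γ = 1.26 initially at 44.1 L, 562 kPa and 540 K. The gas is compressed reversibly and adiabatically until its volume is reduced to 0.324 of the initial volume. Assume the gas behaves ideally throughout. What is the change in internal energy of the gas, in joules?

n = P₁V₁/(RT₁) = 562×44.1/(8.314×540) = 5.52 mol.
Adiabatic: TV^(γ−1) = const ⇒ T₂ = 540×(3.09)^0.260 = 724 K; PV^γ = const ⇒ P₂ = 2330 kPa.
For an ideal gas ΔU = nCvΔT with Cv = R/(γ−1) = 32.0 J/(mol·K).
ΔU = 5.52×32.0×(724−540) = 32500 J.

32500 J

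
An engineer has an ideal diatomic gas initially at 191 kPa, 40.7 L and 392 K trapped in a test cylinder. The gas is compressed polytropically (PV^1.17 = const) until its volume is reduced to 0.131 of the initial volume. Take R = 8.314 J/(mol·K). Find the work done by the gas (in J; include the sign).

-18900 J

n = P₁V₁/(RT₁) = 191×40.7/(8.314×392) = 2.39 mol.
Polytropic n=1.17: T₂ = T₁(V₁/V₂)^(n−1) = 392×(7.63)^0.17 = 554 K; P₂ = P₁(V₁/V₂)^n = 2060 kPa.
W = (P₁V₁−P₂V₂)/(n−1) = (191×40.7−2060×5.33)/0.17 = -18900 J.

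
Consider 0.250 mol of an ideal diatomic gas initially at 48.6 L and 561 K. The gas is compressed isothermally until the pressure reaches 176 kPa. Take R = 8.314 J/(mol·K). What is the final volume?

6.63 L

P₁ = nRT₁/V₁ = 0.250×8.314×561/48.6 = 24.0 kPa.
Isothermal: T stays 561 K; PV = const ⇒ V₂ = 6.63 L, P₂ = 176 kPa.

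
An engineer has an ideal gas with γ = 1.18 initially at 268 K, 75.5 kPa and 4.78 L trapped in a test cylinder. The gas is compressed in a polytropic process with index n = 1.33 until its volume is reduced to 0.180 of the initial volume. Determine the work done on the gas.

n = P₁V₁/(RT₁) = 75.5×4.78/(8.314×268) = 0.162 mol.
Polytropic n=1.33: T₂ = T₁(V₁/V₂)^(n−1) = 268×(5.56)^0.33 = 472 K; P₂ = P₁(V₁/V₂)^n = 739 kPa.
W = (P₁V₁−P₂V₂)/(n−1) = (75.5×4.78−739×0.860)/0.33 = -832 J.
Work done on the gas = −W_by = 832 J.

832 J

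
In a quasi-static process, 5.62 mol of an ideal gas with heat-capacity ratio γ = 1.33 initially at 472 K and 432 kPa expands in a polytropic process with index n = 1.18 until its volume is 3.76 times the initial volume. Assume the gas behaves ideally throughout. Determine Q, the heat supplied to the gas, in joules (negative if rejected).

11800 J

V₁ = nRT₁/P₁ = 5.62×8.314×472/432 = 51.1 L.
Polytropic n=1.18: T₂ = T₁(V₁/V₂)^(n−1) = 472×(0.266)^0.18 = 372 K; P₂ = P₁(V₁/V₂)^n = 90.5 kPa.
W = (P₁V₁−P₂V₂)/(n−1) = (432×51.1−90.5×192)/0.18 = 26000 J.
ΔU = nCvΔT = 5.62×25.2×(372−472) = -14200 J.
Q = ΔU + W = 11800 J.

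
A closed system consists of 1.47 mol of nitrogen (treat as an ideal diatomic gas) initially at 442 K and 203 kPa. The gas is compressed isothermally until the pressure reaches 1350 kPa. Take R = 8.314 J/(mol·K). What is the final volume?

4.00 L

V₁ = nRT₁/P₁ = 1.47×8.314×442/203 = 26.6 L.
Isothermal: T stays 442 K; PV = const ⇒ V₂ = 4.00 L, P₂ = 1350 kPa.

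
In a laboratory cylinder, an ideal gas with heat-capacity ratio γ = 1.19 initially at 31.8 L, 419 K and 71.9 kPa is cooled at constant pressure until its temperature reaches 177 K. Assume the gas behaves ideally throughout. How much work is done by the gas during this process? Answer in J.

n = P₁V₁/(RT₁) = 71.9×31.8/(8.314×419) = 0.656 mol.
Isobaric: P stays 71.9 kPa; V/T = const ⇒ T₂ = 177 K, V₂ = 13.4 L.
W = PΔV = 71.9×(13.4−31.8) kPa·L = -1320 J.

-1320 J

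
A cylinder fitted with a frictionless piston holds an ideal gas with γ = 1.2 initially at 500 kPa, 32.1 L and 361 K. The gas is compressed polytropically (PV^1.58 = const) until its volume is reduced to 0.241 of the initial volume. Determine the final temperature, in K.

824 K

Polytropic n=1.58: T₂ = T₁(V₁/V₂)^(n−1) = 361×(4.15)^0.58 = 824 K; P₂ = P₁(V₁/V₂)^n = 4740 kPa.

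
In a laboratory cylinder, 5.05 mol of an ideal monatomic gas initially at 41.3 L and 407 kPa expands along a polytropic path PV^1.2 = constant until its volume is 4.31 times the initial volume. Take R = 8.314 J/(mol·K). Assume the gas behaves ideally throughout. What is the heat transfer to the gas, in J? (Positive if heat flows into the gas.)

T₁ = P₁V₁/(nR) = 407×41.3/(5.05×8.314) = 400 K.
Polytropic n=1.2: T₂ = T₁(V₁/V₂)^(n−1) = 400×(0.232)^0.20 = 299 K; P₂ = P₁(V₁/V₂)^n = 70.5 kPa.
W = (P₁V₁−P₂V₂)/(n−1) = (407×41.3−70.5×178)/0.20 = 21300 J.
ΔU = nCvΔT = 5.05×12.5×(299−400) = -6390 J.
Q = ΔU + W = 14900 J.

14900 J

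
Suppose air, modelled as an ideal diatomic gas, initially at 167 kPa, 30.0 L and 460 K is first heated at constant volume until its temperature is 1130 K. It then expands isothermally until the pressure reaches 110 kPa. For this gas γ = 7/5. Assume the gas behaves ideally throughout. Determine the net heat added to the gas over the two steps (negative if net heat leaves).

34400 J

n = P₁V₁/(RT₁) = 167×30.0/(8.314×460) = 1.31 mol.
Step 1 — Isochoric: V stays 30.0 L; P/T = const ⇒ T₂ = 1130 K, P₂ = 410 kPa.
W = 0 (no volume change).
ΔU = nCvΔT = 1.31×20.8×(1130−460) = 18200 J.
Q = ΔU = 18200 J.
State after step 1: P = 410 kPa, V = 30.0 L, T = 1130 K.
Step 2 — Isothermal: T stays 1130 K; PV = const ⇒ V₂ = 112 L, P₂ = 110 kPa.
ΔU = 0 (ideal gas, T constant).
W = nRT ln(V₂/V₁) = 1.31×8.314×1130×ln(3.73) = 16200 J.
Q = ΔU + W = 16200 J.
Net over both steps: W = 16200 J, Q = 34400 J, ΔU = 18200 J.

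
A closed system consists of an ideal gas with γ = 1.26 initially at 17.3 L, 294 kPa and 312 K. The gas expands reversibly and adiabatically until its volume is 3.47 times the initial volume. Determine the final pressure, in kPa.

61.3 kPa

Adiabatic: TV^(γ−1) = const ⇒ T₂ = 312×(0.288)^0.260 = 226 K; PV^γ = const ⇒ P₂ = 61.3 kPa.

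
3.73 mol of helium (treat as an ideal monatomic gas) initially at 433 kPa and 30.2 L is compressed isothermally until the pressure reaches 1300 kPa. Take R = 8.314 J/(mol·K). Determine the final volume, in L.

T₁ = P₁V₁/(nR) = 433×30.2/(3.73×8.314) = 422 K.
Isothermal: T stays 422 K; PV = const ⇒ V₂ = 10.1 L, P₂ = 1300 kPa.

10.1 L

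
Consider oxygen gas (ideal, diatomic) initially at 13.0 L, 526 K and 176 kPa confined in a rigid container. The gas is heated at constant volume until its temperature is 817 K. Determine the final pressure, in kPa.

Isochoric: V stays 13.0 L; P/T = const ⇒ T₂ = 817 K, P₂ = 273 kPa.

273 kPa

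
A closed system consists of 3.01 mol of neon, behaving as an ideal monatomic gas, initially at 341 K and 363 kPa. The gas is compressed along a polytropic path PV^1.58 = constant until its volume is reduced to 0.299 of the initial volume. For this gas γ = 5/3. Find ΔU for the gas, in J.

13000 J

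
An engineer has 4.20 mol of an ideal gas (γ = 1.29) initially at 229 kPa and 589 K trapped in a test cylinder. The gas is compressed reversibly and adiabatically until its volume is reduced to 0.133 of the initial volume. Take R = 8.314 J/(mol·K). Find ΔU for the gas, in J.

56400 J

V₁ = nRT₁/P₁ = 4.20×8.314×589/229 = 89.8 L.
Adiabatic: TV^(γ−1) = const ⇒ T₂ = 589×(7.52)^0.290 = 1060 K; PV^γ = const ⇒ P₂ = 3090 kPa.
For an ideal gas ΔU = nCvΔT with Cv = R/(γ−1) = 28.7 J/(mol·K).
ΔU = 4.20×28.7×(1060−589) = 56400 J.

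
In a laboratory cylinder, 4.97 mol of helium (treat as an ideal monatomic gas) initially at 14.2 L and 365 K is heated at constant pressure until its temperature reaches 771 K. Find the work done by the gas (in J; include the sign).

16800 J

P₁ = nRT₁/V₁ = 4.97×8.314×365/14.2 = 1060 kPa.
Isobaric: P stays 1060 kPa; V/T = const ⇒ T₂ = 771 K, V₂ = 30.0 L.
W = PΔV = 1060×(30.0−14.2) kPa·L = 16800 J.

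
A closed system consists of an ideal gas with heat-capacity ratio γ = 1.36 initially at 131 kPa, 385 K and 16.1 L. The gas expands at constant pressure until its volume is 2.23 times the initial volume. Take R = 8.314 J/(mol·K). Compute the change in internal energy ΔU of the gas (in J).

7210 J

n = P₁V₁/(RT₁) = 131×16.1/(8.314×385) = 0.659 mol.
Isobaric: P stays 131 kPa; V/T = const ⇒ T₂ = 859 K, V₂ = 35.9 L.
For an ideal gas ΔU = nCvΔT with Cv = R/(γ−1) = 23.1 J/(mol·K).
ΔU = 0.659×23.1×(859−385) = 7210 J.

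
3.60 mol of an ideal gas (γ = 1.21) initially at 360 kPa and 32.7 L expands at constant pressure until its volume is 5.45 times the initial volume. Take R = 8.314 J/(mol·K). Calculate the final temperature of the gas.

T₁ = P₁V₁/(nR) = 360×32.7/(3.60×8.314) = 393 K.
Isobaric: P stays 360 kPa; V/T = const ⇒ T₂ = 2140 K, V₂ = 178 L.

2140 K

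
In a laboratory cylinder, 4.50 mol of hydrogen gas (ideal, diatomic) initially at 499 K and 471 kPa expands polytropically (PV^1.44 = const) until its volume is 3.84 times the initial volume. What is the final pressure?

V₁ = nRT₁/P₁ = 4.50×8.314×499/471 = 39.6 L.
Polytropic n=1.44: T₂ = T₁(V₁/V₂)^(n−1) = 499×(0.260)^0.44 = 276 K; P₂ = P₁(V₁/V₂)^n = 67.9 kPa.

67.9 kPa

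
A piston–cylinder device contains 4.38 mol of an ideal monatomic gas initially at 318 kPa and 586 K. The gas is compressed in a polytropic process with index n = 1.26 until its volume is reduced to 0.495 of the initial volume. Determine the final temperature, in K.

V₁ = nRT₁/P₁ = 4.38×8.314×586/318 = 67.1 L.
Polytropic n=1.26: T₂ = T₁(V₁/V₂)^(n−1) = 586×(2.02)^0.26 = 704 K; P₂ = P₁(V₁/V₂)^n = 771 kPa.

704 K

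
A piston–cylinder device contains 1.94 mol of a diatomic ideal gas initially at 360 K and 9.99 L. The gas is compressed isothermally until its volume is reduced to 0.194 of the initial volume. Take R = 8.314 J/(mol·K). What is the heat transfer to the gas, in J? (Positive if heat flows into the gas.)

P₁ = nRT₁/V₁ = 1.94×8.314×360/9.99 = 581 kPa.
Isothermal: T stays 360 K; PV = const ⇒ V₂ = 1.94 L, P₂ = 3000 kPa.
ΔU = 0 (ideal gas, T constant).
W = nRT ln(V₂/V₁) = 1.94×8.314×360×ln(0.194) = -9520 J.
Q = ΔU + W = -9520 J.

-9520 J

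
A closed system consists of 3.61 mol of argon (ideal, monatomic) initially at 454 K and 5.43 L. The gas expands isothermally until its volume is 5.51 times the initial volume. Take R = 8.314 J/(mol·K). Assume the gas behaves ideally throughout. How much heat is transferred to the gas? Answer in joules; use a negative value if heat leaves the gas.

23300 J

P₁ = nRT₁/V₁ = 3.61×8.314×454/5.43 = 2510 kPa.
Isothermal: T stays 454 K; PV = const ⇒ V₂ = 29.9 L, P₂ = 455 kPa.
ΔU = 0 (ideal gas, T constant).
W = nRT ln(V₂/V₁) = 3.61×8.314×454×ln(5.51) = 23300 J.
Q = ΔU + W = 23300 J.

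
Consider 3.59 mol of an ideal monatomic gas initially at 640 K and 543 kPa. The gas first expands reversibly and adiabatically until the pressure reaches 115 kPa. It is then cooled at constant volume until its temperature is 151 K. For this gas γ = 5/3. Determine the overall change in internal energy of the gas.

-21900 J

V₁ = nRT₁/P₁ = 3.59×8.314×640/543 = 35.2 L.
Step 1 — Adiabatic: T₂/T₁ = (P₂/P₁)^((γ−1)/γ) ⇒ T₂ = 640×(0.212)^0.400 = 344 K; V₂ = 89.3 L.
ΔU = nCvΔT = 3.59×12.5×(344−640) = -13300 J.
Q = 0 for an adiabatic process, so W = −ΔU = 13300 J.
State after step 1: P = 115 kPa, V = 89.3 L, T = 344 K.
Step 2 — Isochoric: V stays 89.3 L; P/T = const ⇒ T₂ = 151 K, P₂ = 50.5 kPa.
W = 0 (no volume change).
ΔU = nCvΔT = 3.59×12.5×(151−344) = -8640 J.
Q = ΔU = -8640 J.
Net over both steps: W = 13300 J, Q = -8640 J, ΔU = -21900 J.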